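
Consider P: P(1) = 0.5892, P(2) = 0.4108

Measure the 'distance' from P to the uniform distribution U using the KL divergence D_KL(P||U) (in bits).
0.0231 bits

U(i) = 1/2 for all i

D_KL(P||U) = Σ P(x) log₂(P(x) / (1/2))
           = Σ P(x) log₂(P(x)) + log₂(2)
           = log₂(2) - H(P)

H(P) = -Σ P(x) log₂(P(x)):
  -P(1)·log₂(P(1)) = -(0.5892)·log₂(0.5892) = 0.44966
  -P(2)·log₂(P(2)) = -(0.4108)·log₂(0.4108) = 0.52726
H(P) = 0.44966 + 0.52726 = 0.97692 bits

log₂(2) = 1.00000 bits

D_KL(P||U) = 1.00000 - 0.97692 = 0.02308 ≈ 0.0231 bits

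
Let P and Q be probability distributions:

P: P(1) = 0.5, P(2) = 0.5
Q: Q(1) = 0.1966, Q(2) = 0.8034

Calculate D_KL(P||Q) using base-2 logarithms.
0.3312 bits

D_KL(P||Q) = Σ P(x) log₂(P(x)/Q(x))

Computing term by term:
  P(1)·log₂(P(1)/Q(1)) = 0.5·log₂(0.5/0.1966) = 0.67333
  P(2)·log₂(P(2)/Q(2)) = 0.5·log₂(0.5/0.8034) = -0.34210

D_KL(P||Q) = 0.67333 - 0.34210 = 0.33123 ≈ 0.3312 bits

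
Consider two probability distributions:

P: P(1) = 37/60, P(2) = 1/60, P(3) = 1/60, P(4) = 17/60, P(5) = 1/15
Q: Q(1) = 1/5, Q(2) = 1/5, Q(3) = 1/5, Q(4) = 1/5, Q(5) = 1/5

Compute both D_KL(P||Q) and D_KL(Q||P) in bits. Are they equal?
D_KL(P||Q) = 0.9190 bits, D_KL(Q||P) = 1.3256 bits. No, they are not equal.

D_KL(P||Q) = Σ P(x) log₂(P(x)/Q(x))

Computing term by term:
  P(1)·log₂(P(1)/Q(1)) = (37/60)·log₂((37/60)/(1/5)) = 1.00177
  P(2)·log₂(P(2)/Q(2)) = (1/60)·log₂((1/60)/(1/5)) = -0.05975
  P(3)·log₂(P(3)/Q(3)) = (1/60)·log₂((1/60)/(1/5)) = -0.05975
  P(4)·log₂(P(4)/Q(4)) = (17/60)·log₂((17/60)/(1/5)) = 0.14238
  P(5)·log₂(P(5)/Q(5)) = (1/15)·log₂((1/15)/(1/5)) = -0.10566

D_KL(P||Q) = 1.00177 - 0.05975 - 0.05975 + 0.14238 - 0.10566 = 0.91899 ≈ 0.9190 bits

D_KL(Q||P) = Σ Q(x) log₂(Q(x)/P(x))

Computing term by term:
  Q(1)·log₂(Q(1)/P(1)) = (1/5)·log₂((1/5)/(37/60)) = -0.32490
  Q(2)·log₂(Q(2)/P(2)) = (1/5)·log₂((1/5)/(1/60)) = 0.71699
  Q(3)·log₂(Q(3)/P(3)) = (1/5)·log₂((1/5)/(1/60)) = 0.71699
  Q(4)·log₂(Q(4)/P(4)) = (1/5)·log₂((1/5)/(17/60)) = -0.10050
  Q(5)·log₂(Q(5)/P(5)) = (1/5)·log₂((1/5)/(1/15)) = 0.31699

D_KL(Q||P) = -0.32490 + 0.71699 + 0.71699 - 0.10050 + 0.31699 = 1.32557 ≈ 1.3256 bits

These are NOT equal (difference: 0.4066 bits). KL divergence is asymmetric: D_KL(P||Q) ≠ D_KL(Q||P) in general.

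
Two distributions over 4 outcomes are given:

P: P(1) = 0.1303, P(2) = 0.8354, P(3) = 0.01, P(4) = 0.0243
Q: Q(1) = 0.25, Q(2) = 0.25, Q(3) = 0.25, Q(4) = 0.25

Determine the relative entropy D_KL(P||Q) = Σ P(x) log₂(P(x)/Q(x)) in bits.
1.2034 bits

D_KL(P||Q) = Σ P(x) log₂(P(x)/Q(x))

Computing term by term:
  P(1)·log₂(P(1)/Q(1)) = 0.1303·log₂(0.1303/0.25) = -0.12249
  P(2)·log₂(P(2)/Q(2)) = 0.8354·log₂(0.8354/0.25) = 1.45405
  P(3)·log₂(P(3)/Q(3)) = 0.01·log₂(0.01/0.25) = -0.04644
  P(4)·log₂(P(4)/Q(4)) = 0.0243·log₂(0.0243/0.25) = -0.08172

D_KL(P||Q) = -0.12249 + 1.45405 - 0.04644 - 0.08172 = 1.20340 ≈ 1.2034 bits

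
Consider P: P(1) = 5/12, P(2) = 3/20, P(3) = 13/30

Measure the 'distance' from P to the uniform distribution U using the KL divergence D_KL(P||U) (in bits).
0.1254 bits

U(i) = 1/3 for all i

D_KL(P||U) = Σ P(x) log₂(P(x) / (1/3))
           = Σ P(x) log₂(P(x)) + log₂(3)
           = log₂(3) - H(P)

H(P) = -Σ P(x) log₂(P(x)):
  -P(1)·log₂(P(1)) = -(5/12)·log₂(5/12) = 0.52626
  -P(2)·log₂(P(2)) = -(3/20)·log₂(3/20) = 0.41054
  -P(3)·log₂(P(3)) = -(13/30)·log₂(13/30) = 0.52280
H(P) = 0.52626 + 0.41054 + 0.52280 = 1.45960 bits

log₂(3) = 1.58496 bits

D_KL(P||U) = 1.58496 - 1.45960 = 0.12536 ≈ 0.1254 bits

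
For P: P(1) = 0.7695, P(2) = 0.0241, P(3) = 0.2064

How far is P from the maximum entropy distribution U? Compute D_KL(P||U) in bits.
0.6947 bits

U(i) = 1/3 for all i

D_KL(P||U) = Σ P(x) log₂(P(x) / (1/3))
           = Σ P(x) log₂(P(x)) + log₂(3)
           = log₂(3) - H(P)

H(P) = -Σ P(x) log₂(P(x)):
  -P(1)·log₂(P(1)) = -(0.7695)·log₂(0.7695) = 0.29088
  -P(2)·log₂(P(2)) = -(0.0241)·log₂(0.0241) = 0.12953
  -P(3)·log₂(P(3)) = -(0.2064)·log₂(0.2064) = 0.46987
H(P) = 0.29088 + 0.12953 + 0.46987 = 0.89028 bits

log₂(3) = 1.58496 bits

D_KL(P||U) = 1.58496 - 0.89028 = 0.69468 ≈ 0.6947 bits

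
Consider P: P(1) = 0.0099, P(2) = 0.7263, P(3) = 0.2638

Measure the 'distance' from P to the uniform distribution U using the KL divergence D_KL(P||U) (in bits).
0.6768 bits

U(i) = 1/3 for all i

D_KL(P||U) = Σ P(x) log₂(P(x) / (1/3))
           = Σ P(x) log₂(P(x)) + log₂(3)
           = log₂(3) - H(P)

H(P) = -Σ P(x) log₂(P(x)):
  -P(1)·log₂(P(1)) = -(0.0099)·log₂(0.0099) = 0.06592
  -P(2)·log₂(P(2)) = -(0.7263)·log₂(0.7263) = 0.33509
  -P(3)·log₂(P(3)) = -(0.2638)·log₂(0.2638) = 0.50715
H(P) = 0.06592 + 0.33509 + 0.50715 = 0.90816 bits

log₂(3) = 1.58496 bits

D_KL(P||U) = 1.58496 - 0.90816 = 0.67680 ≈ 0.6768 bits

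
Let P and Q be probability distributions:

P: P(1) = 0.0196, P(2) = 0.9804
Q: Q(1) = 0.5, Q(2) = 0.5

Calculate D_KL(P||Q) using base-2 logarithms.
0.8608 bits

D_KL(P||Q) = Σ P(x) log₂(P(x)/Q(x))

Computing term by term:
  P(1)·log₂(P(1)/Q(1)) = 0.0196·log₂(0.0196/0.5) = -0.09159
  P(2)·log₂(P(2)/Q(2)) = 0.9804·log₂(0.9804/0.5) = 0.95240

D_KL(P||Q) = -0.09159 + 0.95240 = 0.86081 ≈ 0.8608 bits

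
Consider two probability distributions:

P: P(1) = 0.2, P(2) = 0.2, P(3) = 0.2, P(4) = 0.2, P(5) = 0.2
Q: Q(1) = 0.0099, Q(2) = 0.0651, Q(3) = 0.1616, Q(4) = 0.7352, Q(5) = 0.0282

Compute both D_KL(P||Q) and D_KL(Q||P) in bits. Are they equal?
D_KL(P||Q) = 1.4423 bits, D_KL(Q||P) = 1.1031 bits. No, they are not equal.

D_KL(P||Q) = Σ P(x) log₂(P(x)/Q(x))

Computing term by term:
  P(1)·log₂(P(1)/Q(1)) = 0.2·log₂(0.2/0.0099) = 0.86729
  P(2)·log₂(P(2)/Q(2)) = 0.2·log₂(0.2/0.0651) = 0.32385
  P(3)·log₂(P(3)/Q(3)) = 0.2·log₂(0.2/0.1616) = 0.06151
  P(4)·log₂(P(4)/Q(4)) = 0.2·log₂(0.2/0.7352) = -0.37563
  P(5)·log₂(P(5)/Q(5)) = 0.2·log₂(0.2/0.0282) = 0.56525

D_KL(P||Q) = 0.86729 + 0.32385 + 0.06151 - 0.37563 + 0.56525 = 1.44227 ≈ 1.4423 bits

D_KL(Q||P) = Σ Q(x) log₂(Q(x)/P(x))

Computing term by term:
  Q(1)·log₂(Q(1)/P(1)) = 0.0099·log₂(0.0099/0.2) = -0.04293
  Q(2)·log₂(Q(2)/P(2)) = 0.0651·log₂(0.0651/0.2) = -0.10541
  Q(3)·log₂(Q(3)/P(3)) = 0.1616·log₂(0.1616/0.2) = -0.04970
  Q(4)·log₂(Q(4)/P(4)) = 0.7352·log₂(0.7352/0.2) = 1.38081
  Q(5)·log₂(Q(5)/P(5)) = 0.0282·log₂(0.0282/0.2) = -0.07970

D_KL(Q||P) = -0.04293 - 0.10541 - 0.04970 + 1.38081 - 0.07970 = 1.10307 ≈ 1.1031 bits

These are NOT equal (difference: 0.3392 bits). KL divergence is asymmetric: D_KL(P||Q) ≠ D_KL(Q||P) in general.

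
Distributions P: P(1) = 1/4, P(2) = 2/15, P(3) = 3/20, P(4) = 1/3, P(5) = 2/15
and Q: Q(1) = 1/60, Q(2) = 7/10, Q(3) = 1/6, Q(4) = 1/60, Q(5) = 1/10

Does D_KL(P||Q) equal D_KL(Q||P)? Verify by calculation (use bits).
D_KL(P||Q) = 2.1309 bits, D_KL(Q||P) = 1.5213 bits. No — D_KL(P||Q) ≠ D_KL(Q||P) for this pair.

D_KL(P||Q) = Σ P(x) log₂(P(x)/Q(x))

Computing term by term:
  P(1)·log₂(P(1)/Q(1)) = (1/4)·log₂((1/4)/(1/60)) = 0.97672
  P(2)·log₂(P(2)/Q(2)) = (2/15)·log₂((2/15)/(7/10)) = -0.31898
  P(3)·log₂(P(3)/Q(3)) = (3/20)·log₂((3/20)/(1/6)) = -0.02280
  P(4)·log₂(P(4)/Q(4)) = (1/3)·log₂((1/3)/(1/60)) = 1.44064
  P(5)·log₂(P(5)/Q(5)) = (2/15)·log₂((2/15)/(1/10)) = 0.05534

D_KL(P||Q) = 0.97672 - 0.31898 - 0.02280 + 1.44064 + 0.05534 = 2.13092 ≈ 2.1309 bits

D_KL(Q||P) = Σ Q(x) log₂(Q(x)/P(x))

Computing term by term:
  Q(1)·log₂(Q(1)/P(1)) = (1/60)·log₂((1/60)/(1/4)) = -0.06511
  Q(2)·log₂(Q(2)/P(2)) = (7/10)·log₂((7/10)/(2/15)) = 1.67462
  Q(3)·log₂(Q(3)/P(3)) = (1/6)·log₂((1/6)/(3/20)) = 0.02533
  Q(4)·log₂(Q(4)/P(4)) = (1/60)·log₂((1/60)/(1/3)) = -0.07203
  Q(5)·log₂(Q(5)/P(5)) = (1/10)·log₂((1/10)/(2/15)) = -0.04150

D_KL(Q||P) = -0.06511 + 1.67462 + 0.02533 - 0.07203 - 0.04150 = 1.52131 ≈ 1.5213 bits

These are NOT equal (difference: 0.6096 bits). KL divergence is asymmetric: D_KL(P||Q) ≠ D_KL(Q||P) in general.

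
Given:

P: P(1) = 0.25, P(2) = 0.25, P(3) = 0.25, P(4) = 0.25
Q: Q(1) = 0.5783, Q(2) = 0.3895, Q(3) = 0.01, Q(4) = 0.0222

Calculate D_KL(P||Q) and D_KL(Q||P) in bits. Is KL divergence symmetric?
D_KL(P||Q) = 1.5719 bits, D_KL(Q||P) = 0.8249 bits. No, KL divergence is not symmetric.

D_KL(P||Q) = Σ P(x) log₂(P(x)/Q(x))

Computing term by term:
  P(1)·log₂(P(1)/Q(1)) = 0.25·log₂(0.25/0.5783) = -0.30247
  P(2)·log₂(P(2)/Q(2)) = 0.25·log₂(0.25/0.3895) = -0.15992
  P(3)·log₂(P(3)/Q(3)) = 0.25·log₂(0.25/0.01) = 1.16096
  P(4)·log₂(P(4)/Q(4)) = 0.25·log₂(0.25/0.0222) = 0.87332

D_KL(P||Q) = -0.30247 - 0.15992 + 1.16096 + 0.87332 = 1.57189 ≈ 1.5719 bits

D_KL(Q||P) = Σ Q(x) log₂(Q(x)/P(x))

Computing term by term:
  Q(1)·log₂(Q(1)/P(1)) = 0.5783·log₂(0.5783/0.25) = 0.69968
  Q(2)·log₂(Q(2)/P(2)) = 0.3895·log₂(0.3895/0.25) = 0.24916
  Q(3)·log₂(Q(3)/P(3)) = 0.01·log₂(0.01/0.25) = -0.04644
  Q(4)·log₂(Q(4)/P(4)) = 0.0222·log₂(0.0222/0.25) = -0.07755

D_KL(Q||P) = 0.69968 + 0.24916 - 0.04644 - 0.07755 = 0.82485 ≈ 0.8249 bits

These are NOT equal (difference: 0.7470 bits). KL divergence is asymmetric: D_KL(P||Q) ≠ D_KL(Q||P) in general.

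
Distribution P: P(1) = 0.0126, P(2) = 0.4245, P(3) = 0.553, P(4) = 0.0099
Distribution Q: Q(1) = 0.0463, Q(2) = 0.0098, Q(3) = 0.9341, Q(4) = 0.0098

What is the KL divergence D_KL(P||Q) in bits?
1.8662 bits

D_KL(P||Q) = Σ P(x) log₂(P(x)/Q(x))

Computing term by term:
  P(1)·log₂(P(1)/Q(1)) = 0.0126·log₂(0.0126/0.0463) = -0.02366
  P(2)·log₂(P(2)/Q(2)) = 0.4245·log₂(0.4245/0.0098) = 2.30794
  P(3)·log₂(P(3)/Q(3)) = 0.553·log₂(0.553/0.9341) = -0.41823
  P(4)·log₂(P(4)/Q(4)) = 0.0099·log₂(0.0099/0.0098) = 0.00015

D_KL(P||Q) = -0.02366 + 2.30794 - 0.41823 + 0.00015 = 1.86620 ≈ 1.8662 bits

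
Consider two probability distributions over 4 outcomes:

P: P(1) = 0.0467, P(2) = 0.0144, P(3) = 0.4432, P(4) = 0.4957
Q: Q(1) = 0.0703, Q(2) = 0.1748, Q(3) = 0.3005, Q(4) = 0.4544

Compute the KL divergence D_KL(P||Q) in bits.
0.2312 bits

D_KL(P||Q) = Σ P(x) log₂(P(x)/Q(x))

Computing term by term:
  P(1)·log₂(P(1)/Q(1)) = 0.0467·log₂(0.0467/0.0703) = -0.02756
  P(2)·log₂(P(2)/Q(2)) = 0.0144·log₂(0.0144/0.1748) = -0.05186
  P(3)·log₂(P(3)/Q(3)) = 0.4432·log₂(0.4432/0.3005) = 0.24845
  P(4)·log₂(P(4)/Q(4)) = 0.4957·log₂(0.4957/0.4544) = 0.06221

D_KL(P||Q) = -0.02756 - 0.05186 + 0.24845 + 0.06221 = 0.23124 ≈ 0.2312 bits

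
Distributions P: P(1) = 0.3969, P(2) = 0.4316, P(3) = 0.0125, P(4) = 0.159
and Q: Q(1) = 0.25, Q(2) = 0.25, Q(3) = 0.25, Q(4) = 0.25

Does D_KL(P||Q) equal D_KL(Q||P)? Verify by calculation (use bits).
D_KL(P||Q) = 0.4468 bits, D_KL(Q||P) = 0.8801 bits. No — D_KL(P||Q) ≠ D_KL(Q||P) for this pair.

D_KL(P||Q) = Σ P(x) log₂(P(x)/Q(x))

Computing term by term:
  P(1)·log₂(P(1)/Q(1)) = 0.3969·log₂(0.3969/0.25) = 0.26467
  P(2)·log₂(P(2)/Q(2)) = 0.4316·log₂(0.4316/0.25) = 0.34000
  P(3)·log₂(P(3)/Q(3)) = 0.0125·log₂(0.0125/0.25) = -0.05402
  P(4)·log₂(P(4)/Q(4)) = 0.159·log₂(0.159/0.25) = -0.10381

D_KL(P||Q) = 0.26467 + 0.34000 - 0.05402 - 0.10381 = 0.44684 ≈ 0.4468 bits

D_KL(Q||P) = Σ Q(x) log₂(Q(x)/P(x))

Computing term by term:
  Q(1)·log₂(Q(1)/P(1)) = 0.25·log₂(0.25/0.3969) = -0.16671
  Q(2)·log₂(Q(2)/P(2)) = 0.25·log₂(0.25/0.4316) = -0.19694
  Q(3)·log₂(Q(3)/P(3)) = 0.25·log₂(0.25/0.0125) = 1.08048
  Q(4)·log₂(Q(4)/P(4)) = 0.25·log₂(0.25/0.159) = 0.16323

D_KL(Q||P) = -0.16671 - 0.19694 + 1.08048 + 0.16323 = 0.88006 ≈ 0.8801 bits

These are NOT equal (difference: 0.4333 bits). KL divergence is asymmetric: D_KL(P||Q) ≠ D_KL(Q||P) in general.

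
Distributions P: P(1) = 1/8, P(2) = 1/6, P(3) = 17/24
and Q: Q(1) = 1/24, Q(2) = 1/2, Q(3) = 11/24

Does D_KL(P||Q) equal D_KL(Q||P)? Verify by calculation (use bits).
D_KL(P||Q) = 0.3788 bits, D_KL(Q||P) = 0.4386 bits. No — D_KL(P||Q) ≠ D_KL(Q||P) for this pair.

D_KL(P||Q) = Σ P(x) log₂(P(x)/Q(x))

Computing term by term:
  P(1)·log₂(P(1)/Q(1)) = (1/8)·log₂((1/8)/(1/24)) = 0.19812
  P(2)·log₂(P(2)/Q(2)) = (1/6)·log₂((1/6)/(1/2)) = -0.26416
  P(3)·log₂(P(3)/Q(3)) = (17/24)·log₂((17/24)/(11/24)) = 0.44486

D_KL(P||Q) = 0.19812 - 0.26416 + 0.44486 = 0.37882 ≈ 0.3788 bits

D_KL(Q||P) = Σ Q(x) log₂(Q(x)/P(x))

Computing term by term:
  Q(1)·log₂(Q(1)/P(1)) = (1/24)·log₂((1/24)/(1/8)) = -0.06604
  Q(2)·log₂(Q(2)/P(2)) = (1/2)·log₂((1/2)/(1/6)) = 0.79248
  Q(3)·log₂(Q(3)/P(3)) = (11/24)·log₂((11/24)/(17/24)) = -0.28785

D_KL(Q||P) = -0.06604 + 0.79248 - 0.28785 = 0.43859 ≈ 0.4386 bits

These are NOT equal (difference: 0.0598 bits). KL divergence is asymmetric: D_KL(P||Q) ≠ D_KL(Q||P) in general.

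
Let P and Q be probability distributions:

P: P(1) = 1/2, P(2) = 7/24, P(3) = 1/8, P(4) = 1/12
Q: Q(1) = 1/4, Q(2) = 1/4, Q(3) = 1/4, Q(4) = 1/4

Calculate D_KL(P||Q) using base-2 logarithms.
0.3078 bits

D_KL(P||Q) = Σ P(x) log₂(P(x)/Q(x))

Computing term by term:
  P(1)·log₂(P(1)/Q(1)) = (1/2)·log₂((1/2)/(1/4)) = 0.50000
  P(2)·log₂(P(2)/Q(2)) = (7/24)·log₂((7/24)/(1/4)) = 0.06486
  P(3)·log₂(P(3)/Q(3)) = (1/8)·log₂((1/8)/(1/4)) = -0.12500
  P(4)·log₂(P(4)/Q(4)) = (1/12)·log₂((1/12)/(1/4)) = -0.13208

D_KL(P||Q) = 0.50000 + 0.06486 - 0.12500 - 0.13208 = 0.30778 ≈ 0.3078 bits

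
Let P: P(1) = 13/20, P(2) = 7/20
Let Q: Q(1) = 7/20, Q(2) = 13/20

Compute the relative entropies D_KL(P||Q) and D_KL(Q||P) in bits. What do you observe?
D_KL(P||Q) = 0.2679 bits, D_KL(Q||P) = 0.2679 bits. The two directions give the same value here, because Q is a self-inverse relabeling of P; in general KL divergence is asymmetric.

D_KL(P||Q) = Σ P(x) log₂(P(x)/Q(x))

Computing term by term:
  P(1)·log₂(P(1)/Q(1)) = (13/20)·log₂((13/20)/(7/20)) = 0.58051
  P(2)·log₂(P(2)/Q(2)) = (7/20)·log₂((7/20)/(13/20)) = -0.31258

D_KL(P||Q) = 0.58051 - 0.31258 = 0.26793 ≈ 0.2679 bits

D_KL(Q||P) = Σ Q(x) log₂(Q(x)/P(x))

Computing term by term:
  Q(1)·log₂(Q(1)/P(1)) = (7/20)·log₂((7/20)/(13/20)) = -0.31258
  Q(2)·log₂(Q(2)/P(2)) = (13/20)·log₂((13/20)/(7/20)) = 0.58051

D_KL(Q||P) = -0.31258 + 0.58051 = 0.26793 ≈ 0.2679 bits

These ARE equal here. Q is P with outcomes relabeled (Q(1) = P(2), Q(2) = P(1)) by a relabeling that is its own inverse, so the two sums contain exactly the same terms in a different order. This is a special case — KL divergence is not symmetric in general: D_KL(P||Q) ≠ D_KL(Q||P) for most P, Q.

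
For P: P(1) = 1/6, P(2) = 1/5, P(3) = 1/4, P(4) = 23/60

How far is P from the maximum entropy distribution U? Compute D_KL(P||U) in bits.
0.0745 bits

U(i) = 1/4 for all i

D_KL(P||U) = Σ P(x) log₂(P(x) / (1/4))
           = Σ P(x) log₂(P(x)) + log₂(4)
           = log₂(4) - H(P)

H(P) = -Σ P(x) log₂(P(x)):
  -P(1)·log₂(P(1)) = -(1/6)·log₂(1/6) = 0.43083
  -P(2)·log₂(P(2)) = -(1/5)·log₂(1/5) = 0.46439
  -P(3)·log₂(P(3)) = -(1/4)·log₂(1/4) = 0.50000
  -P(4)·log₂(P(4)) = -(23/60)·log₂(23/60) = 0.53028
H(P) = 0.43083 + 0.46439 + 0.50000 + 0.53028 = 1.92550 bits

log₂(4) = 2.00000 bits

D_KL(P||U) = 2.00000 - 1.92550 = 0.07450 ≈ 0.0745 bits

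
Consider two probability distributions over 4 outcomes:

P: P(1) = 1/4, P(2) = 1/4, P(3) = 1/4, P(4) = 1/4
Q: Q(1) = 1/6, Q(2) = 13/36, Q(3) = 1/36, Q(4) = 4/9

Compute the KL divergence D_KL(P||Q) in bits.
0.5986 bits

D_KL(P||Q) = Σ P(x) log₂(P(x)/Q(x))

Computing term by term:
  P(1)·log₂(P(1)/Q(1)) = (1/4)·log₂((1/4)/(1/6)) = 0.14624
  P(2)·log₂(P(2)/Q(2)) = (1/4)·log₂((1/4)/(13/36)) = -0.13263
  P(3)·log₂(P(3)/Q(3)) = (1/4)·log₂((1/4)/(1/36)) = 0.79248
  P(4)·log₂(P(4)/Q(4)) = (1/4)·log₂((1/4)/(4/9)) = -0.20752

D_KL(P||Q) = 0.14624 - 0.13263 + 0.79248 - 0.20752 = 0.59857 ≈ 0.5986 bits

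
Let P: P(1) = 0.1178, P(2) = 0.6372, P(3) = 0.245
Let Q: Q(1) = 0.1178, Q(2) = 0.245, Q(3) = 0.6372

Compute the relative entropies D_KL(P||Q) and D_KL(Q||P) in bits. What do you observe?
D_KL(P||Q) = 0.5408 bits, D_KL(Q||P) = 0.5408 bits. The two directions give the same value here, because Q is a self-inverse relabeling of P; in general KL divergence is asymmetric.

D_KL(P||Q) = Σ P(x) log₂(P(x)/Q(x))

Computing term by term:
  P(1)·log₂(P(1)/Q(1)) = 0.1178·log₂(0.1178/0.1178) = 0.00000
  P(2)·log₂(P(2)/Q(2)) = 0.6372·log₂(0.6372/0.245) = 0.87868
  P(3)·log₂(P(3)/Q(3)) = 0.245·log₂(0.245/0.6372) = -0.33785

D_KL(P||Q) = 0.00000 + 0.87868 - 0.33785 = 0.54083 ≈ 0.5408 bits

D_KL(Q||P) = Σ Q(x) log₂(Q(x)/P(x))

Computing term by term:
  Q(1)·log₂(Q(1)/P(1)) = 0.1178·log₂(0.1178/0.1178) = 0.00000
  Q(2)·log₂(Q(2)/P(2)) = 0.245·log₂(0.245/0.6372) = -0.33785
  Q(3)·log₂(Q(3)/P(3)) = 0.6372·log₂(0.6372/0.245) = 0.87868

D_KL(Q||P) = 0.00000 - 0.33785 + 0.87868 = 0.54083 ≈ 0.5408 bits

These ARE equal here. Q is P with outcomes relabeled (Q(2) = P(3), Q(3) = P(2)) by a relabeling that is its own inverse, so the two sums contain exactly the same terms in a different order. This is a special case — KL divergence is not symmetric in general: D_KL(P||Q) ≠ D_KL(Q||P) for most P, Q.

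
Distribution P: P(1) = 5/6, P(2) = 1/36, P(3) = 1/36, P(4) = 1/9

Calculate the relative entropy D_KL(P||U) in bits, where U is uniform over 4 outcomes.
1.1414 bits

U(i) = 1/4 for all i

D_KL(P||U) = Σ P(x) log₂(P(x) / (1/4))
           = Σ P(x) log₂(P(x)) + log₂(4)
           = log₂(4) - H(P)

H(P) = -Σ P(x) log₂(P(x)):
  -P(1)·log₂(P(1)) = -(5/6)·log₂(5/6) = 0.21920
  -P(2)·log₂(P(2)) = -(1/36)·log₂(1/36) = 0.14361
  -P(3)·log₂(P(3)) = -(1/36)·log₂(1/36) = 0.14361
  -P(4)·log₂(P(4)) = -(1/9)·log₂(1/9) = 0.35221
H(P) = 0.21920 + 0.14361 + 0.14361 + 0.35221 = 0.85863 bits

log₂(4) = 2.00000 bits

D_KL(P||U) = 2.00000 - 0.85863 = 1.14137 ≈ 1.1414 bits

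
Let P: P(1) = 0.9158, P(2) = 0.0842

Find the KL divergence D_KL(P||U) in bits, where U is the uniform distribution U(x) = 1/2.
0.5832 bits

U(i) = 1/2 for all i

D_KL(P||U) = Σ P(x) log₂(P(x) / (1/2))
           = Σ P(x) log₂(P(x)) + log₂(2)
           = log₂(2) - H(P)

H(P) = -Σ P(x) log₂(P(x)):
  -P(1)·log₂(P(1)) = -(0.9158)·log₂(0.9158) = 0.11621
  -P(2)·log₂(P(2)) = -(0.0842)·log₂(0.0842) = 0.30060
H(P) = 0.11621 + 0.30060 = 0.41681 bits

log₂(2) = 1.00000 bits

D_KL(P||U) = 1.00000 - 0.41681 = 0.58319 ≈ 0.5832 bits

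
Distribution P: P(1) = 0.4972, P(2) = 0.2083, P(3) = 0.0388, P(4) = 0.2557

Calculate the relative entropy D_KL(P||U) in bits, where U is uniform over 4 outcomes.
0.3424 bits

U(i) = 1/4 for all i

D_KL(P||U) = Σ P(x) log₂(P(x) / (1/4))
           = Σ P(x) log₂(P(x)) + log₂(4)
           = log₂(4) - H(P)

H(P) = -Σ P(x) log₂(P(x)):
  -P(1)·log₂(P(1)) = -(0.4972)·log₂(0.4972) = 0.50123
  -P(2)·log₂(P(2)) = -(0.2083)·log₂(0.2083) = 0.47144
  -P(3)·log₂(P(3)) = -(0.0388)·log₂(0.0388) = 0.18189
  -P(4)·log₂(P(4)) = -(0.2557)·log₂(0.2557) = 0.50308
H(P) = 0.50123 + 0.47144 + 0.18189 + 0.50308 = 1.65764 bits

log₂(4) = 2.00000 bits

D_KL(P||U) = 2.00000 - 1.65764 = 0.34236 ≈ 0.3424 bits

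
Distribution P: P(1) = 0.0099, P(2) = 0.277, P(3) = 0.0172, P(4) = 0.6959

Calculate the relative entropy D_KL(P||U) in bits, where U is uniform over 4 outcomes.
0.9563 bits

U(i) = 1/4 for all i

D_KL(P||U) = Σ P(x) log₂(P(x) / (1/4))
           = Σ P(x) log₂(P(x)) + log₂(4)
           = log₂(4) - H(P)

H(P) = -Σ P(x) log₂(P(x)):
  -P(1)·log₂(P(1)) = -(0.0099)·log₂(0.0099) = 0.06592
  -P(2)·log₂(P(2)) = -(0.277)·log₂(0.277) = 0.51302
  -P(3)·log₂(P(3)) = -(0.0172)·log₂(0.0172) = 0.10082
  -P(4)·log₂(P(4)) = -(0.6959)·log₂(0.6959) = 0.36399
H(P) = 0.06592 + 0.51302 + 0.10082 + 0.36399 = 1.04375 bits

log₂(4) = 2.00000 bits

D_KL(P||U) = 2.00000 - 1.04375 = 0.95625 ≈ 0.9563 bits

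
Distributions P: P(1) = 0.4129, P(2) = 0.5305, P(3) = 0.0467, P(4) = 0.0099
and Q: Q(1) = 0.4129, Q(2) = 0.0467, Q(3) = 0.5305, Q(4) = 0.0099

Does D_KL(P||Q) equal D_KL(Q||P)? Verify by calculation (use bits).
D_KL(P||Q) = 1.6961 bits, D_KL(Q||P) = 1.6961 bits. Yes — for this pair D_KL(P||Q) = D_KL(Q||P).

D_KL(P||Q) = Σ P(x) log₂(P(x)/Q(x))

Computing term by term:
  P(1)·log₂(P(1)/Q(1)) = 0.4129·log₂(0.4129/0.4129) = 0.00000
  P(2)·log₂(P(2)/Q(2)) = 0.5305·log₂(0.5305/0.0467) = 1.85986
  P(3)·log₂(P(3)/Q(3)) = 0.0467·log₂(0.0467/0.5305) = -0.16372
  P(4)·log₂(P(4)/Q(4)) = 0.0099·log₂(0.0099/0.0099) = 0.00000

D_KL(P||Q) = 0.00000 + 1.85986 - 0.16372 + 0.00000 = 1.69614 ≈ 1.6961 bits

D_KL(Q||P) = Σ Q(x) log₂(Q(x)/P(x))

Computing term by term:
  Q(1)·log₂(Q(1)/P(1)) = 0.4129·log₂(0.4129/0.4129) = 0.00000
  Q(2)·log₂(Q(2)/P(2)) = 0.0467·log₂(0.0467/0.5305) = -0.16372
  Q(3)·log₂(Q(3)/P(3)) = 0.5305·log₂(0.5305/0.0467) = 1.85986
  Q(4)·log₂(Q(4)/P(4)) = 0.0099·log₂(0.0099/0.0099) = 0.00000

D_KL(Q||P) = 0.00000 - 0.16372 + 1.85986 + 0.00000 = 1.69614 ≈ 1.6961 bits

These ARE equal here. Q is P with outcomes relabeled (Q(2) = P(3), Q(3) = P(2)) by a relabeling that is its own inverse, so the two sums contain exactly the same terms in a different order. This is a special case — KL divergence is not symmetric in general: D_KL(P||Q) ≠ D_KL(Q||P) for most P, Q.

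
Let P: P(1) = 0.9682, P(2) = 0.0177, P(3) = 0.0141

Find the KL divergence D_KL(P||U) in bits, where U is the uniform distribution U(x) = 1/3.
1.3501 bits

U(i) = 1/3 for all i

D_KL(P||U) = Σ P(x) log₂(P(x) / (1/3))
           = Σ P(x) log₂(P(x)) + log₂(3)
           = log₂(3) - H(P)

H(P) = -Σ P(x) log₂(P(x)):
  -P(1)·log₂(P(1)) = -(0.9682)·log₂(0.9682) = 0.04514
  -P(2)·log₂(P(2)) = -(0.0177)·log₂(0.0177) = 0.10302
  -P(3)·log₂(P(3)) = -(0.0141)·log₂(0.0141) = 0.08669
H(P) = 0.04514 + 0.10302 + 0.08669 = 0.23485 bits

log₂(3) = 1.58496 bits

D_KL(P||U) = 1.58496 - 0.23485 = 1.35011 ≈ 1.3501 bits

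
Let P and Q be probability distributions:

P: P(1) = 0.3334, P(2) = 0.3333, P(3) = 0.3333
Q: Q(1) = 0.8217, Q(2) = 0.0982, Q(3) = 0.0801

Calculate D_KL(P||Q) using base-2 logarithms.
0.8393 bits

D_KL(P||Q) = Σ P(x) log₂(P(x)/Q(x))

Computing term by term:
  P(1)·log₂(P(1)/Q(1)) = 0.3334·log₂(0.3334/0.8217) = -0.43387
  P(2)·log₂(P(2)/Q(2)) = 0.3333·log₂(0.3333/0.0982) = 0.58762
  P(3)·log₂(P(3)/Q(3)) = 0.3333·log₂(0.3333/0.0801) = 0.68558

D_KL(P||Q) = -0.43387 + 0.58762 + 0.68558 = 0.83933 ≈ 0.8393 bits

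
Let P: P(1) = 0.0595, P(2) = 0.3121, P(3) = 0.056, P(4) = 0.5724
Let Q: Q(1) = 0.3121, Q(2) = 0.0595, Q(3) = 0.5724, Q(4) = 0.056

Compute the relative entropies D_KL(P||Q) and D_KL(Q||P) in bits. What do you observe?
D_KL(P||Q) = 2.3357 bits, D_KL(Q||P) = 2.3357 bits. The two directions give the same value here, because Q is a self-inverse relabeling of P; in general KL divergence is asymmetric.

D_KL(P||Q) = Σ P(x) log₂(P(x)/Q(x))

Computing term by term:
  P(1)·log₂(P(1)/Q(1)) = 0.0595·log₂(0.0595/0.3121) = -0.14227
  P(2)·log₂(P(2)/Q(2)) = 0.3121·log₂(0.3121/0.0595) = 0.74625
  P(3)·log₂(P(3)/Q(3)) = 0.056·log₂(0.056/0.5724) = -0.18780
  P(4)·log₂(P(4)/Q(4)) = 0.5724·log₂(0.5724/0.056) = 1.91956

D_KL(P||Q) = -0.14227 + 0.74625 - 0.18780 + 1.91956 = 2.33574 ≈ 2.3357 bits

D_KL(Q||P) = Σ Q(x) log₂(Q(x)/P(x))

Computing term by term:
  Q(1)·log₂(Q(1)/P(1)) = 0.3121·log₂(0.3121/0.0595) = 0.74625
  Q(2)·log₂(Q(2)/P(2)) = 0.0595·log₂(0.0595/0.3121) = -0.14227
  Q(3)·log₂(Q(3)/P(3)) = 0.5724·log₂(0.5724/0.056) = 1.91956
  Q(4)·log₂(Q(4)/P(4)) = 0.056·log₂(0.056/0.5724) = -0.18780

D_KL(Q||P) = 0.74625 - 0.14227 + 1.91956 - 0.18780 = 2.33574 ≈ 2.3357 bits

These ARE equal here. Q is P with outcomes relabeled (Q(1) = P(2), Q(2) = P(1), Q(3) = P(4), Q(4) = P(3)) by a relabeling that is its own inverse, so the two sums contain exactly the same terms in a different order. This is a special case — KL divergence is not symmetric in general: D_KL(P||Q) ≠ D_KL(Q||P) for most P, Q.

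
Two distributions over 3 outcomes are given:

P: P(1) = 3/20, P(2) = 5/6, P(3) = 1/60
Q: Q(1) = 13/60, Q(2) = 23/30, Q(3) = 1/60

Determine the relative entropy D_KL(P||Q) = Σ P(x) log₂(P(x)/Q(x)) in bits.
0.0207 bits

D_KL(P||Q) = Σ P(x) log₂(P(x)/Q(x))

Computing term by term:
  P(1)·log₂(P(1)/Q(1)) = (3/20)·log₂((3/20)/(13/60)) = -0.07958
  P(2)·log₂(P(2)/Q(2)) = (5/6)·log₂((5/6)/(23/30)) = 0.10025
  P(3)·log₂(P(3)/Q(3)) = (1/60)·log₂((1/60)/(1/60)) = 0.00000

D_KL(P||Q) = -0.07958 + 0.10025 + 0.00000 = 0.02067 ≈ 0.0207 bits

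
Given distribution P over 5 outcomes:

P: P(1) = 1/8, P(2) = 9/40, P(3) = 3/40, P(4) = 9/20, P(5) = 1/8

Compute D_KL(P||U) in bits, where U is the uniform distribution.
0.2891 bits

U(i) = 1/5 for all i

D_KL(P||U) = Σ P(x) log₂(P(x) / (1/5))
           = Σ P(x) log₂(P(x)) + log₂(5)
           = log₂(5) - H(P)

H(P) = -Σ P(x) log₂(P(x)):
  -P(1)·log₂(P(1)) = -(1/8)·log₂(1/8) = 0.37500
  -P(2)·log₂(P(2)) = -(9/40)·log₂(9/40) = 0.48420
  -P(3)·log₂(P(3)) = -(3/40)·log₂(3/40) = 0.28027
  -P(4)·log₂(P(4)) = -(9/20)·log₂(9/20) = 0.51840
  -P(5)·log₂(P(5)) = -(1/8)·log₂(1/8) = 0.37500
H(P) = 0.37500 + 0.48420 + 0.28027 + 0.51840 + 0.37500 = 2.03287 bits

log₂(5) = 2.32193 bits

D_KL(P||U) = 2.32193 - 2.03287 = 0.28906 ≈ 0.2891 bits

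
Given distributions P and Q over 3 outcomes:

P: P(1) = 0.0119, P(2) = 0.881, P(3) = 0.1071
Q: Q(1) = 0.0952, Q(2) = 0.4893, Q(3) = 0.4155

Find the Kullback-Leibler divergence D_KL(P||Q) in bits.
0.5023 bits

D_KL(P||Q) = Σ P(x) log₂(P(x)/Q(x))

Computing term by term:
  P(1)·log₂(P(1)/Q(1)) = 0.0119·log₂(0.0119/0.0952) = -0.03570
  P(2)·log₂(P(2)/Q(2)) = 0.881·log₂(0.881/0.4893) = 0.74746
  P(3)·log₂(P(3)/Q(3)) = 0.1071·log₂(0.1071/0.4155) = -0.20948

D_KL(P||Q) = -0.03570 + 0.74746 - 0.20948 = 0.50228 ≈ 0.5023 bits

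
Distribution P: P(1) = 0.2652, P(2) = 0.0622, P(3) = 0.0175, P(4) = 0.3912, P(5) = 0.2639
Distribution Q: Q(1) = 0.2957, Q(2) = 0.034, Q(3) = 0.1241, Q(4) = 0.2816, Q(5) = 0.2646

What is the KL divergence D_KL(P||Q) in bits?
0.1476 bits

D_KL(P||Q) = Σ P(x) log₂(P(x)/Q(x))

Computing term by term:
  P(1)·log₂(P(1)/Q(1)) = 0.2652·log₂(0.2652/0.2957) = -0.04165
  P(2)·log₂(P(2)/Q(2)) = 0.0622·log₂(0.0622/0.034) = 0.05420
  P(3)·log₂(P(3)/Q(3)) = 0.0175·log₂(0.0175/0.1241) = -0.04946
  P(4)·log₂(P(4)/Q(4)) = 0.3912·log₂(0.3912/0.2816) = 0.18553
  P(5)·log₂(P(5)/Q(5)) = 0.2639·log₂(0.2639/0.2646) = -0.00101

D_KL(P||Q) = -0.04165 + 0.05420 - 0.04946 + 0.18553 - 0.00101 = 0.14761 ≈ 0.1476 bits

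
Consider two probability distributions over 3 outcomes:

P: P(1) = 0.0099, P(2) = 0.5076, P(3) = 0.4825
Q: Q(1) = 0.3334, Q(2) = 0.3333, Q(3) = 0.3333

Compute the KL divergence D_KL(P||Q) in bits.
0.5153 bits

D_KL(P||Q) = Σ P(x) log₂(P(x)/Q(x))

Computing term by term:
  P(1)·log₂(P(1)/Q(1)) = 0.0099·log₂(0.0099/0.3334) = -0.05023
  P(2)·log₂(P(2)/Q(2)) = 0.5076·log₂(0.5076/0.3333) = 0.30805
  P(3)·log₂(P(3)/Q(3)) = 0.4825·log₂(0.4825/0.3333) = 0.25751

D_KL(P||Q) = -0.05023 + 0.30805 + 0.25751 = 0.51533 ≈ 0.5153 bits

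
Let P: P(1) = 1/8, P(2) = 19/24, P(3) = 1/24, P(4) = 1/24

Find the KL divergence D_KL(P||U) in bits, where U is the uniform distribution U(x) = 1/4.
0.9761 bits

U(i) = 1/4 for all i

D_KL(P||U) = Σ P(x) log₂(P(x) / (1/4))
           = Σ P(x) log₂(P(x)) + log₂(4)
           = log₂(4) - H(P)

H(P) = -Σ P(x) log₂(P(x)):
  -P(1)·log₂(P(1)) = -(1/8)·log₂(1/8) = 0.37500
  -P(2)·log₂(P(2)) = -(19/24)·log₂(19/24) = 0.26682
  -P(3)·log₂(P(3)) = -(1/24)·log₂(1/24) = 0.19104
  -P(4)·log₂(P(4)) = -(1/24)·log₂(1/24) = 0.19104
H(P) = 0.37500 + 0.26682 + 0.19104 + 0.19104 = 1.02390 bits

log₂(4) = 2.00000 bits

D_KL(P||U) = 2.00000 - 1.02390 = 0.97610 ≈ 0.9761 bits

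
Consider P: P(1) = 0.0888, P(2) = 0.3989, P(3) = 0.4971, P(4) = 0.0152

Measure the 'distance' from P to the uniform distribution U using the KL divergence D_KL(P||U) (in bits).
0.5678 bits

U(i) = 1/4 for all i

D_KL(P||U) = Σ P(x) log₂(P(x) / (1/4))
           = Σ P(x) log₂(P(x)) + log₂(4)
           = log₂(4) - H(P)

H(P) = -Σ P(x) log₂(P(x)):
  -P(1)·log₂(P(1)) = -(0.0888)·log₂(0.0888) = 0.31020
  -P(2)·log₂(P(2)) = -(0.3989)·log₂(0.3989) = 0.52890
  -P(3)·log₂(P(3)) = -(0.4971)·log₂(0.4971) = 0.50127
  -P(4)·log₂(P(4)) = -(0.0152)·log₂(0.0152) = 0.09180
H(P) = 0.31020 + 0.52890 + 0.50127 + 0.09180 = 1.43217 bits

log₂(4) = 2.00000 bits

D_KL(P||U) = 2.00000 - 1.43217 = 0.56783 ≈ 0.5678 bits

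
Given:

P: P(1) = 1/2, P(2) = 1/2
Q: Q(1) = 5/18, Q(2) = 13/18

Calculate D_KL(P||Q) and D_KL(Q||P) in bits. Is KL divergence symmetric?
D_KL(P||Q) = 0.1587 bits, D_KL(Q||P) = 0.1476 bits. No, KL divergence is not symmetric.

D_KL(P||Q) = Σ P(x) log₂(P(x)/Q(x))

Computing term by term:
  P(1)·log₂(P(1)/Q(1)) = (1/2)·log₂((1/2)/(5/18)) = 0.42400
  P(2)·log₂(P(2)/Q(2)) = (1/2)·log₂((1/2)/(13/18)) = -0.26526

D_KL(P||Q) = 0.42400 - 0.26526 = 0.15874 ≈ 0.1587 bits

D_KL(Q||P) = Σ Q(x) log₂(Q(x)/P(x))

Computing term by term:
  Q(1)·log₂(Q(1)/P(1)) = (5/18)·log₂((5/18)/(1/2)) = -0.23555
  Q(2)·log₂(Q(2)/P(2)) = (13/18)·log₂((13/18)/(1/2)) = 0.38315

D_KL(Q||P) = -0.23555 + 0.38315 = 0.14760 ≈ 0.1476 bits

These are NOT equal (difference: 0.0111 bits). KL divergence is asymmetric: D_KL(P||Q) ≠ D_KL(Q||P) in general.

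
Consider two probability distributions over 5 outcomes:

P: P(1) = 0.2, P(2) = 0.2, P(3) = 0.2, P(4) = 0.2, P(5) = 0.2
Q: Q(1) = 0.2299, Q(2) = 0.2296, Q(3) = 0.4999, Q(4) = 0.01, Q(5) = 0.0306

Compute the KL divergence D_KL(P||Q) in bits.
1.0617 bits

D_KL(P||Q) = Σ P(x) log₂(P(x)/Q(x))

Computing term by term:
  P(1)·log₂(P(1)/Q(1)) = 0.2·log₂(0.2/0.2299) = -0.04020
  P(2)·log₂(P(2)/Q(2)) = 0.2·log₂(0.2/0.2296) = -0.03982
  P(3)·log₂(P(3)/Q(3)) = 0.2·log₂(0.2/0.4999) = -0.26433
  P(4)·log₂(P(4)/Q(4)) = 0.2·log₂(0.2/0.01) = 0.86439
  P(5)·log₂(P(5)/Q(5)) = 0.2·log₂(0.2/0.0306) = 0.54168

D_KL(P||Q) = -0.04020 - 0.03982 - 0.26433 + 0.86439 + 0.54168 = 1.06172 ≈ 1.0617 bits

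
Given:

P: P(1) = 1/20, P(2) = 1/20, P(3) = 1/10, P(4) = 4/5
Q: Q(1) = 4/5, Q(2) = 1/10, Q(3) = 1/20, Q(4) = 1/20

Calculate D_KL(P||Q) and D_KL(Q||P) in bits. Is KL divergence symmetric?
D_KL(P||Q) = 3.0500 bits, D_KL(Q||P) = 3.0500 bits. The two values coincide for this particular pair, but no — KL divergence is not symmetric in general.

D_KL(P||Q) = Σ P(x) log₂(P(x)/Q(x))

Computing term by term:
  P(1)·log₂(P(1)/Q(1)) = (1/20)·log₂((1/20)/(4/5)) = -0.20000
  P(2)·log₂(P(2)/Q(2)) = (1/20)·log₂((1/20)/(1/10)) = -0.05000
  P(3)·log₂(P(3)/Q(3)) = (1/10)·log₂((1/10)/(1/20)) = 0.10000
  P(4)·log₂(P(4)/Q(4)) = (4/5)·log₂((4/5)/(1/20)) = 3.20000

D_KL(P||Q) = -0.20000 - 0.05000 + 0.10000 + 3.20000 = 3.05000 ≈ 3.0500 bits

D_KL(Q||P) = Σ Q(x) log₂(Q(x)/P(x))

Computing term by term:
  Q(1)·log₂(Q(1)/P(1)) = (4/5)·log₂((4/5)/(1/20)) = 3.20000
  Q(2)·log₂(Q(2)/P(2)) = (1/10)·log₂((1/10)/(1/20)) = 0.10000
  Q(3)·log₂(Q(3)/P(3)) = (1/20)·log₂((1/20)/(1/10)) = -0.05000
  Q(4)·log₂(Q(4)/P(4)) = (1/20)·log₂((1/20)/(4/5)) = -0.20000

D_KL(Q||P) = 3.20000 + 0.10000 - 0.05000 - 0.20000 = 3.05000 ≈ 3.0500 bits

These ARE equal here. Q is P with outcomes relabeled (Q(1) = P(4), Q(2) = P(3), Q(3) = P(2), Q(4) = P(1)) by a relabeling that is its own inverse, so the two sums contain exactly the same terms in a different order. This is a special case — KL divergence is not symmetric in general: D_KL(P||Q) ≠ D_KL(Q||P) for most P, Q.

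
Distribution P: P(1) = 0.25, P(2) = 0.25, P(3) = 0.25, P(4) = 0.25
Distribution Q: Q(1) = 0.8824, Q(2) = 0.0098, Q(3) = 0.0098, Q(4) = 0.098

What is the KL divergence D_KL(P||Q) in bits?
2.2194 bits

D_KL(P||Q) = Σ P(x) log₂(P(x)/Q(x))

Computing term by term:
  P(1)·log₂(P(1)/Q(1)) = 0.25·log₂(0.25/0.8824) = -0.45488
  P(2)·log₂(P(2)/Q(2)) = 0.25·log₂(0.25/0.0098) = 1.16825
  P(3)·log₂(P(3)/Q(3)) = 0.25·log₂(0.25/0.0098) = 1.16825
  P(4)·log₂(P(4)/Q(4)) = 0.25·log₂(0.25/0.098) = 0.33777

D_KL(P||Q) = -0.45488 + 1.16825 + 1.16825 + 0.33777 = 2.21939 ≈ 2.2194 bits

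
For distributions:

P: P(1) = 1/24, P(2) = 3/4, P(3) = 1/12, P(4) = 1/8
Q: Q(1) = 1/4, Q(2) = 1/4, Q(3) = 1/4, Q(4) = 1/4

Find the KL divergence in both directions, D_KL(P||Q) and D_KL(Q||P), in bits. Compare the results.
D_KL(P||Q) = 0.8239 bits, D_KL(Q||P) = 0.8962 bits. D_KL(Q||P) is larger than D_KL(P||Q) by 0.0723 bits; the two directions differ.

D_KL(P||Q) = Σ P(x) log₂(P(x)/Q(x))

Computing term by term:
  P(1)·log₂(P(1)/Q(1)) = (1/24)·log₂((1/24)/(1/4)) = -0.10771
  P(2)·log₂(P(2)/Q(2)) = (3/4)·log₂((3/4)/(1/4)) = 1.18872
  P(3)·log₂(P(3)/Q(3)) = (1/12)·log₂((1/12)/(1/4)) = -0.13208
  P(4)·log₂(P(4)/Q(4)) = (1/8)·log₂((1/8)/(1/4)) = -0.12500

D_KL(P||Q) = -0.10771 + 1.18872 - 0.13208 - 0.12500 = 0.82393 ≈ 0.8239 bits

D_KL(Q||P) = Σ Q(x) log₂(Q(x)/P(x))

Computing term by term:
  Q(1)·log₂(Q(1)/P(1)) = (1/4)·log₂((1/4)/(1/24)) = 0.64624
  Q(2)·log₂(Q(2)/P(2)) = (1/4)·log₂((1/4)/(3/4)) = -0.39624
  Q(3)·log₂(Q(3)/P(3)) = (1/4)·log₂((1/4)/(1/12)) = 0.39624
  Q(4)·log₂(Q(4)/P(4)) = (1/4)·log₂((1/4)/(1/8)) = 0.25000

D_KL(Q||P) = 0.64624 - 0.39624 + 0.39624 + 0.25000 = 0.89624 ≈ 0.8962 bits

These are NOT equal (difference: 0.0723 bits). KL divergence is asymmetric: D_KL(P||Q) ≠ D_KL(Q||P) in general.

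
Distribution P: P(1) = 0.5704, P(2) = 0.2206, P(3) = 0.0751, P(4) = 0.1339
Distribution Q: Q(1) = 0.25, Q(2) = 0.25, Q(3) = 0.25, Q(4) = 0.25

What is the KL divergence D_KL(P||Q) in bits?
0.3881 bits

D_KL(P||Q) = Σ P(x) log₂(P(x)/Q(x))

Computing term by term:
  P(1)·log₂(P(1)/Q(1)) = 0.5704·log₂(0.5704/0.25) = 0.67880
  P(2)·log₂(P(2)/Q(2)) = 0.2206·log₂(0.2206/0.25) = -0.03982
  P(3)·log₂(P(3)/Q(3)) = 0.0751·log₂(0.0751/0.25) = -0.13030
  P(4)·log₂(P(4)/Q(4)) = 0.1339·log₂(0.1339/0.25) = -0.12061

D_KL(P||Q) = 0.67880 - 0.03982 - 0.13030 - 0.12061 = 0.38807 ≈ 0.3881 bits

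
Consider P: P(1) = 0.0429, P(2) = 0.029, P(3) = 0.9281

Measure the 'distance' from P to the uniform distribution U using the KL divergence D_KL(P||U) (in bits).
1.1420 bits

U(i) = 1/3 for all i

D_KL(P||U) = Σ P(x) log₂(P(x) / (1/3))
           = Σ P(x) log₂(P(x)) + log₂(3)
           = log₂(3) - H(P)

H(P) = -Σ P(x) log₂(P(x)):
  -P(1)·log₂(P(1)) = -(0.0429)·log₂(0.0429) = 0.19489
  -P(2)·log₂(P(2)) = -(0.029)·log₂(0.029) = 0.14813
  -P(3)·log₂(P(3)) = -(0.9281)·log₂(0.9281) = 0.09991
H(P) = 0.19489 + 0.14813 + 0.09991 = 0.44293 bits

log₂(3) = 1.58496 bits

D_KL(P||U) = 1.58496 - 0.44293 = 1.14203 ≈ 1.1420 bits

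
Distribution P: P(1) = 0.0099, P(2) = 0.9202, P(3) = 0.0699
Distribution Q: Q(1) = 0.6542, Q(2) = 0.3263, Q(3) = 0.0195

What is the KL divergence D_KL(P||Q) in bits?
1.4453 bits

D_KL(P||Q) = Σ P(x) log₂(P(x)/Q(x))

Computing term by term:
  P(1)·log₂(P(1)/Q(1)) = 0.0099·log₂(0.0099/0.6542) = -0.05986
  P(2)·log₂(P(2)/Q(2)) = 0.9202·log₂(0.9202/0.3263) = 1.37639
  P(3)·log₂(P(3)/Q(3)) = 0.0699·log₂(0.0699/0.0195) = 0.12874

D_KL(P||Q) = -0.05986 + 1.37639 + 0.12874 = 1.44527 ≈ 1.4453 bits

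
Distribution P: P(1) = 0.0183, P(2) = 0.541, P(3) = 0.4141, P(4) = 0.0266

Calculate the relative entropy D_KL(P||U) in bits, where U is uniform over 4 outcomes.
0.7490 bits

U(i) = 1/4 for all i

D_KL(P||U) = Σ P(x) log₂(P(x) / (1/4))
           = Σ P(x) log₂(P(x)) + log₂(4)
           = log₂(4) - H(P)

H(P) = -Σ P(x) log₂(P(x)):
  -P(1)·log₂(P(1)) = -(0.0183)·log₂(0.0183) = 0.10563
  -P(2)·log₂(P(2)) = -(0.541)·log₂(0.541) = 0.47949
  -P(3)·log₂(P(3)) = -(0.4141)·log₂(0.4141) = 0.52671
  -P(4)·log₂(P(4)) = -(0.0266)·log₂(0.0266) = 0.13918
H(P) = 0.10563 + 0.47949 + 0.52671 + 0.13918 = 1.25101 bits

log₂(4) = 2.00000 bits

D_KL(P||U) = 2.00000 - 1.25101 = 0.74899 ≈ 0.7490 bits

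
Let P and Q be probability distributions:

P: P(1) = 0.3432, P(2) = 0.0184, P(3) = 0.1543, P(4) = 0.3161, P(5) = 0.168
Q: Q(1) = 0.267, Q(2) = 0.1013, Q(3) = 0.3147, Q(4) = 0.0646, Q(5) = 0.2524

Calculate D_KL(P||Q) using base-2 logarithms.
0.5458 bits

D_KL(P||Q) = Σ P(x) log₂(P(x)/Q(x))

Computing term by term:
  P(1)·log₂(P(1)/Q(1)) = 0.3432·log₂(0.3432/0.267) = 0.12431
  P(2)·log₂(P(2)/Q(2)) = 0.0184·log₂(0.0184/0.1013) = -0.04528
  P(3)·log₂(P(3)/Q(3)) = 0.1543·log₂(0.1543/0.3147) = -0.15866
  P(4)·log₂(P(4)/Q(4)) = 0.3161·log₂(0.3161/0.0646) = 0.72411
  P(5)·log₂(P(5)/Q(5)) = 0.168·log₂(0.168/0.2524) = -0.09866

D_KL(P||Q) = 0.12431 - 0.04528 - 0.15866 + 0.72411 - 0.09866 = 0.54582 ≈ 0.5458 bits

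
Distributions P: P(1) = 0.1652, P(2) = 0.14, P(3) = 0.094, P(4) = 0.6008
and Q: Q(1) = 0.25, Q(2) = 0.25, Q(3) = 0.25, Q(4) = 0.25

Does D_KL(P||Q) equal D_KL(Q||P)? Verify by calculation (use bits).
D_KL(P||Q) = 0.4115 bits, D_KL(Q||P) = 0.3951 bits. No — D_KL(P||Q) ≠ D_KL(Q||P) for this pair.

D_KL(P||Q) = Σ P(x) log₂(P(x)/Q(x))

Computing term by term:
  P(1)·log₂(P(1)/Q(1)) = 0.1652·log₂(0.1652/0.25) = -0.09874
  P(2)·log₂(P(2)/Q(2)) = 0.14·log₂(0.14/0.25) = -0.11711
  P(3)·log₂(P(3)/Q(3)) = 0.094·log₂(0.094/0.25) = -0.13265
  P(4)·log₂(P(4)/Q(4)) = 0.6008·log₂(0.6008/0.25) = 0.75999

D_KL(P||Q) = -0.09874 - 0.11711 - 0.13265 + 0.75999 = 0.41149 ≈ 0.4115 bits

D_KL(Q||P) = Σ Q(x) log₂(Q(x)/P(x))

Computing term by term:
  Q(1)·log₂(Q(1)/P(1)) = 0.25·log₂(0.25/0.1652) = 0.14943
  Q(2)·log₂(Q(2)/P(2)) = 0.25·log₂(0.25/0.14) = 0.20913
  Q(3)·log₂(Q(3)/P(3)) = 0.25·log₂(0.25/0.094) = 0.35280
  Q(4)·log₂(Q(4)/P(4)) = 0.25·log₂(0.25/0.6008) = -0.31624

D_KL(Q||P) = 0.14943 + 0.20913 + 0.35280 - 0.31624 = 0.39512 ≈ 0.3951 bits

These are NOT equal (difference: 0.0164 bits). KL divergence is asymmetric: D_KL(P||Q) ≠ D_KL(Q||P) in general.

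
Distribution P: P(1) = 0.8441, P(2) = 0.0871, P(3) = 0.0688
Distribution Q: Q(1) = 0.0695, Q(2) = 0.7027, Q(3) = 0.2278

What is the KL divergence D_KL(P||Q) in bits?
2.6595 bits

D_KL(P||Q) = Σ P(x) log₂(P(x)/Q(x))

Computing term by term:
  P(1)·log₂(P(1)/Q(1)) = 0.8441·log₂(0.8441/0.0695) = 3.04073
  P(2)·log₂(P(2)/Q(2)) = 0.0871·log₂(0.0871/0.7027) = -0.26236
  P(3)·log₂(P(3)/Q(3)) = 0.0688·log₂(0.0688/0.2278) = -0.11884

D_KL(P||Q) = 3.04073 - 0.26236 - 0.11884 = 2.65953 ≈ 2.6595 bits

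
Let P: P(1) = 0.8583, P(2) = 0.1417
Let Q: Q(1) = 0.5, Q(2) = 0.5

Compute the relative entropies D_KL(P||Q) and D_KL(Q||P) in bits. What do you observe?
D_KL(P||Q) = 0.4113 bits, D_KL(Q||P) = 0.5198 bits. The two directions give different values (D_KL(Q||P) exceeds D_KL(P||Q) by 0.1085 bits): KL divergence is asymmetric.

D_KL(P||Q) = Σ P(x) log₂(P(x)/Q(x))

Computing term by term:
  P(1)·log₂(P(1)/Q(1)) = 0.8583·log₂(0.8583/0.5) = 0.66909
  P(2)·log₂(P(2)/Q(2)) = 0.1417·log₂(0.1417/0.5) = -0.25776

D_KL(P||Q) = 0.66909 - 0.25776 = 0.41133 ≈ 0.4113 bits

D_KL(Q||P) = Σ Q(x) log₂(Q(x)/P(x))

Computing term by term:
  Q(1)·log₂(Q(1)/P(1)) = 0.5·log₂(0.5/0.8583) = -0.38978
  Q(2)·log₂(Q(2)/P(2)) = 0.5·log₂(0.5/0.1417) = 0.90954

D_KL(Q||P) = -0.38978 + 0.90954 = 0.51976 ≈ 0.5198 bits

These are NOT equal (difference: 0.1085 bits). KL divergence is asymmetric: D_KL(P||Q) ≠ D_KL(Q||P) in general.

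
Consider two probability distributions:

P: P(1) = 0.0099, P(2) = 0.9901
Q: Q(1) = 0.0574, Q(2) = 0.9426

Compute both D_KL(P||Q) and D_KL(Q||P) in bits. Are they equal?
D_KL(P||Q) = 0.0451 bits, D_KL(Q||P) = 0.0787 bits. No, they are not equal.

D_KL(P||Q) = Σ P(x) log₂(P(x)/Q(x))

Computing term by term:
  P(1)·log₂(P(1)/Q(1)) = 0.0099·log₂(0.0099/0.0574) = -0.02510
  P(2)·log₂(P(2)/Q(2)) = 0.9901·log₂(0.9901/0.9426) = 0.07023

D_KL(P||Q) = -0.02510 + 0.07023 = 0.04513 ≈ 0.0451 bits

D_KL(Q||P) = Σ Q(x) log₂(Q(x)/P(x))

Computing term by term:
  Q(1)·log₂(Q(1)/P(1)) = 0.0574·log₂(0.0574/0.0099) = 0.14554
  Q(2)·log₂(Q(2)/P(2)) = 0.9426·log₂(0.9426/0.9901) = -0.06686

D_KL(Q||P) = 0.14554 - 0.06686 = 0.07868 ≈ 0.0787 bits

These are NOT equal (difference: 0.0336 bits). KL divergence is asymmetric: D_KL(P||Q) ≠ D_KL(Q||P) in general.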